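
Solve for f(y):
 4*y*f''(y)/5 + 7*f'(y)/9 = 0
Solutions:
 f(y) = C1 + C2*y^(1/36)


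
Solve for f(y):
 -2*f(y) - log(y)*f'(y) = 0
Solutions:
 f(y) = C1*exp(-2*li(y))


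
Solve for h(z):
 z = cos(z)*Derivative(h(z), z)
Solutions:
 h(z) = C1 + Integral(z/cos(z), z)


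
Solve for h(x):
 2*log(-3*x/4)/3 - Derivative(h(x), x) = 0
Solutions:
 h(x) = C1 + 2*x*log(-x)/3 + 2*x*(-2*log(2) - 1 + log(3))/3


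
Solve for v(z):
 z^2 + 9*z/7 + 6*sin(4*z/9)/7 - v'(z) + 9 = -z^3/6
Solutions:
 v(z) = C1 + z^4/24 + z^3/3 + 9*z^2/14 + 9*z - 27*cos(4*z/9)/14


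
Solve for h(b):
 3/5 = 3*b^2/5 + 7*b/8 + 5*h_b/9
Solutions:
 h(b) = C1 - 9*b^3/25 - 63*b^2/80 + 27*b/25


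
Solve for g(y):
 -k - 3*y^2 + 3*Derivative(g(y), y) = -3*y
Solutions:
 g(y) = C1 + k*y/3 + y^3/3 - y^2/2


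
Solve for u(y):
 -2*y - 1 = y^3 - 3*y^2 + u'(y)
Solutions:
 u(y) = C1 - y^4/4 + y^3 - y^2 - y


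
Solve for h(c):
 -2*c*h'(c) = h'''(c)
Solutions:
 h(c) = C1 + Integral(C2*airyai(-2^(1/3)*c) + C3*airybi(-2^(1/3)*c), c)


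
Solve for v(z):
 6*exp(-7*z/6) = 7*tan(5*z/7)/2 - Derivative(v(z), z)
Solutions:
 v(z) = C1 + 49*log(tan(5*z/7)^2 + 1)/20 + 36*exp(-7*z/6)/7


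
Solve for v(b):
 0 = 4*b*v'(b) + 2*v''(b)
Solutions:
 v(b) = C1 + C2*erf(b)


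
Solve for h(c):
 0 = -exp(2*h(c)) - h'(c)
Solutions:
 h(c) = log(-sqrt(-1/(C1 - c))) - log(2)/2
 h(c) = log(-1/(C1 - c))/2 - log(2)/2


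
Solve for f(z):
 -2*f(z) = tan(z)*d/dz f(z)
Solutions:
 f(z) = C1/sin(z)^2


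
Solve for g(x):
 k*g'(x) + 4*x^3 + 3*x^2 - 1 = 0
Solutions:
 g(x) = C1 - x^4/k - x^3/k + x/k


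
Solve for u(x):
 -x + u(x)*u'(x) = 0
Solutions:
 u(x) = -sqrt(C1 + x^2)
 u(x) = sqrt(C1 + x^2)


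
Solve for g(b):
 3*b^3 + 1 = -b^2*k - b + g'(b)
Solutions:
 g(b) = C1 + 3*b^4/4 + b^3*k/3 + b^2/2 + b


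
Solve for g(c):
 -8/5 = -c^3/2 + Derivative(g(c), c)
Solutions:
 g(c) = C1 + c^4/8 - 8*c/5


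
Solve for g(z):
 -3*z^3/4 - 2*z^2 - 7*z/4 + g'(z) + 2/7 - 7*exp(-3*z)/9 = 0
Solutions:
 g(z) = C1 + 3*z^4/16 + 2*z^3/3 + 7*z^2/8 - 2*z/7 - 7*exp(-3*z)/27


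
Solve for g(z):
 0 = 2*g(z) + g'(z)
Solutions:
 g(z) = C1*exp(-2*z)


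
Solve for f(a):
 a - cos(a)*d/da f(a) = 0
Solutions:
 f(a) = C1 + Integral(a/cos(a), a)


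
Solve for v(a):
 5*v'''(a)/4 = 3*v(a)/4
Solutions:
 v(a) = C3*exp(3^(1/3)*5^(2/3)*a/5) + (C1*sin(3^(5/6)*5^(2/3)*a/10) + C2*cos(3^(5/6)*5^(2/3)*a/10))*exp(-3^(1/3)*5^(2/3)*a/10)


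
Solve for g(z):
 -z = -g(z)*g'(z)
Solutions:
 g(z) = -sqrt(C1 + z^2)
 g(z) = sqrt(C1 + z^2)


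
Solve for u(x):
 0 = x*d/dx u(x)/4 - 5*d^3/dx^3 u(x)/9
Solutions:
 u(x) = C1 + Integral(C2*airyai(3^(2/3)*50^(1/3)*x/10) + C3*airybi(3^(2/3)*50^(1/3)*x/10), x)


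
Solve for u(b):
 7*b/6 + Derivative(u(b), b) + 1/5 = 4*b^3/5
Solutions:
 u(b) = C1 + b^4/5 - 7*b^2/12 - b/5


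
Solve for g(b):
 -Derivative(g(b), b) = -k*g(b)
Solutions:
 g(b) = C1*exp(b*k)


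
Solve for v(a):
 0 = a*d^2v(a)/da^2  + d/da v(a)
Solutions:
 v(a) = C1 + C2*log(a)


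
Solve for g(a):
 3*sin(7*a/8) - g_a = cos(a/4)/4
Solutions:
 g(a) = C1 - sin(a/4) - 24*cos(7*a/8)/7


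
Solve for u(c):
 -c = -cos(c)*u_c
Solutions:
 u(c) = C1 + Integral(c/cos(c), c)


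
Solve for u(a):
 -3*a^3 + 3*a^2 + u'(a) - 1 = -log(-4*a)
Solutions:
 u(a) = C1 + 3*a^4/4 - a^3 - a*log(-a) + 2*a*(1 - log(2))


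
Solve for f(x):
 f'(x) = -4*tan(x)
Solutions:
 f(x) = C1 + 4*log(cos(x))


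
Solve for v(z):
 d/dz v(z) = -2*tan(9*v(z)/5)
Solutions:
 v(z) = -5*asin(C1*exp(-18*z/5))/9 + 5*pi/9
 v(z) = 5*asin(C1*exp(-18*z/5))/9


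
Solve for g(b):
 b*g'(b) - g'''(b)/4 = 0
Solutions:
 g(b) = C1 + Integral(C2*airyai(2^(2/3)*b) + C3*airybi(2^(2/3)*b), b)


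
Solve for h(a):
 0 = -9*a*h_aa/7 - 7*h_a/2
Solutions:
 h(a) = C1 + C2/a^(31/18)


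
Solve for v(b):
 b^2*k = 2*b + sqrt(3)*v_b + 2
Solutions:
 v(b) = C1 + sqrt(3)*b^3*k/9 - sqrt(3)*b^2/3 - 2*sqrt(3)*b/3


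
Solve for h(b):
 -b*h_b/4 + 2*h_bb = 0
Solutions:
 h(b) = C1 + C2*erfi(b/4)


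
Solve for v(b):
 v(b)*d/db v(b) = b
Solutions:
 v(b) = -sqrt(C1 + b^2)
 v(b) = sqrt(C1 + b^2)


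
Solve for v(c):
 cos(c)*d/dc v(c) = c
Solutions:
 v(c) = C1 + Integral(c/cos(c), c)


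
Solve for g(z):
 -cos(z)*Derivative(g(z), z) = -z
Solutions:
 g(z) = C1 + Integral(z/cos(z), z)


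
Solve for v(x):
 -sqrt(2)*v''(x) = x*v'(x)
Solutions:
 v(x) = C1 + C2*erf(2^(1/4)*x/2)


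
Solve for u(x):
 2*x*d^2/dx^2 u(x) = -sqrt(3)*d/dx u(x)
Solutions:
 u(x) = C1 + C2*x^(1 - sqrt(3)/2)


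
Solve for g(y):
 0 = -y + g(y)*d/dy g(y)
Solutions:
 g(y) = -sqrt(C1 + y^2)
 g(y) = sqrt(C1 + y^2)


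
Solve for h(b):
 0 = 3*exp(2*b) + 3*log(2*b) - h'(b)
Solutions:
 h(b) = C1 + 3*b*log(b) + 3*b*(-1 + log(2)) + 3*exp(2*b)/2


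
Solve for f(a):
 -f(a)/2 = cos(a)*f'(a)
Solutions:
 f(a) = C1*(sin(a) - 1)^(1/4)/(sin(a) + 1)^(1/4)


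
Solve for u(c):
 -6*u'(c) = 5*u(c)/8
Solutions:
 u(c) = C1*exp(-5*c/48)


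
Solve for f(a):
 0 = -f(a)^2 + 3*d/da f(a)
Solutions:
 f(a) = -3/(C1 + a)


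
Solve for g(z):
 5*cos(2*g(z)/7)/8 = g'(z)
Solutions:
 -5*z/8 - 7*log(sin(2*g(z)/7) - 1)/4 + 7*log(sin(2*g(z)/7) + 1)/4 = C1


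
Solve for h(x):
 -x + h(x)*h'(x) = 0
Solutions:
 h(x) = -sqrt(C1 + x^2)
 h(x) = sqrt(C1 + x^2)


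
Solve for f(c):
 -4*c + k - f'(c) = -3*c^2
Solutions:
 f(c) = C1 + c^3 - 2*c^2 + c*k


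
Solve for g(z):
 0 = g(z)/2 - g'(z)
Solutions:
 g(z) = C1*exp(z/2)


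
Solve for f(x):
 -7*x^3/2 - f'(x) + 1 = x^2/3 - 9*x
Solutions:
 f(x) = C1 - 7*x^4/8 - x^3/9 + 9*x^2/2 + x


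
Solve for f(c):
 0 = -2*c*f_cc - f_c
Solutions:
 f(c) = C1 + C2*sqrt(c)


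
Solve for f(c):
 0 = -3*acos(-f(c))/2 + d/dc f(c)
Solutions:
 Integral(1/acos(-_y), (_y, f(c))) = C1 + 3*c/2


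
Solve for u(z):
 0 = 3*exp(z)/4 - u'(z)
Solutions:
 u(z) = C1 + 3*exp(z)/4


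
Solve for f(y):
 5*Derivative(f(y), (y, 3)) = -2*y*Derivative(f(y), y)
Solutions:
 f(y) = C1 + Integral(C2*airyai(-2^(1/3)*5^(2/3)*y/5) + C3*airybi(-2^(1/3)*5^(2/3)*y/5), y)


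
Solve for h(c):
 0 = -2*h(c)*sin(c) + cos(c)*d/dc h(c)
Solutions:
 h(c) = C1/cos(c)^2


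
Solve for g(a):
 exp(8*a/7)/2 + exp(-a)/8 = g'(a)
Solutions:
 g(a) = C1 + 7*exp(8*a/7)/16 - exp(-a)/8


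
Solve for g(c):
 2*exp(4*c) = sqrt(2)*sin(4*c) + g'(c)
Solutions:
 g(c) = C1 + exp(4*c)/2 + sqrt(2)*cos(4*c)/4


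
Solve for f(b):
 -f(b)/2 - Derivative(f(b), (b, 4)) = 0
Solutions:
 f(b) = (C1*sin(2^(1/4)*b/2) + C2*cos(2^(1/4)*b/2))*exp(-2^(1/4)*b/2) + (C3*sin(2^(1/4)*b/2) + C4*cos(2^(1/4)*b/2))*exp(2^(1/4)*b/2)


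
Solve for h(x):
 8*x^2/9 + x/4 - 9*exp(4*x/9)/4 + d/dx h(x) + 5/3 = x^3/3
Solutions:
 h(x) = C1 + x^4/12 - 8*x^3/27 - x^2/8 - 5*x/3 + 81*exp(4*x/9)/16


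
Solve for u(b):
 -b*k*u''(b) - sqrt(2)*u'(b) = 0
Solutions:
 u(b) = C1 + b^(((re(k) - sqrt(2))*re(k) + im(k)^2)/(re(k)^2 + im(k)^2))*(C2*sin(sqrt(2)*log(b)*Abs(im(k))/(re(k)^2 + im(k)^2)) + C3*cos(sqrt(2)*log(b)*im(k)/(re(k)^2 + im(k)^2)))


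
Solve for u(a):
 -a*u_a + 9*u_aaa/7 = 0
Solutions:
 u(a) = C1 + Integral(C2*airyai(21^(1/3)*a/3) + C3*airybi(21^(1/3)*a/3), a)


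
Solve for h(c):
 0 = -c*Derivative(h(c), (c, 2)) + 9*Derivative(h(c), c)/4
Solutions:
 h(c) = C1 + C2*c^(13/4)


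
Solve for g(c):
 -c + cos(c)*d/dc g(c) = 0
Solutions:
 g(c) = C1 + Integral(c/cos(c), c)


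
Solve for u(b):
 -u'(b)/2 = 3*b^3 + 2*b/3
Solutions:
 u(b) = C1 - 3*b^4/2 - 2*b^2/3


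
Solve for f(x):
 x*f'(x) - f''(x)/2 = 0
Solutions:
 f(x) = C1 + C2*erfi(x)


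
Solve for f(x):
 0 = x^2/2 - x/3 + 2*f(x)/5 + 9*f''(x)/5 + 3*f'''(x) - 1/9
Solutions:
 f(x) = C1*exp(x*(-6 + 3*3^(1/3)/(5*sqrt(31) + 28)^(1/3) + 3^(2/3)*(5*sqrt(31) + 28)^(1/3))/30)*sin(3^(1/6)*x*(-(5*sqrt(31) + 28)^(1/3) + 3^(2/3)/(5*sqrt(31) + 28)^(1/3))/10) + C2*exp(x*(-6 + 3*3^(1/3)/(5*sqrt(31) + 28)^(1/3) + 3^(2/3)*(5*sqrt(31) + 28)^(1/3))/30)*cos(3^(1/6)*x*(-(5*sqrt(31) + 28)^(1/3) + 3^(2/3)/(5*sqrt(31) + 28)^(1/3))/10) + C3*exp(-x*(3*3^(1/3)/(5*sqrt(31) + 28)^(1/3) + 3 + 3^(2/3)*(5*sqrt(31) + 28)^(1/3))/15) - 5*x^2/4 + 5*x/6 + 415/36


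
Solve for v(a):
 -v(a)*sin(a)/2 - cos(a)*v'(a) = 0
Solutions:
 v(a) = C1*sqrt(cos(a))


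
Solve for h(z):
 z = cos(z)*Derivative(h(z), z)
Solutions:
 h(z) = C1 + Integral(z/cos(z), z)


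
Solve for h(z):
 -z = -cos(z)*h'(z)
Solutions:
 h(z) = C1 + Integral(z/cos(z), z)


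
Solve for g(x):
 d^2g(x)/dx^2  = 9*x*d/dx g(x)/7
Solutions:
 g(x) = C1 + C2*erfi(3*sqrt(14)*x/14)


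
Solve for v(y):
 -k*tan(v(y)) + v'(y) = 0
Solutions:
 v(y) = pi - asin(C1*exp(k*y))
 v(y) = asin(C1*exp(k*y))


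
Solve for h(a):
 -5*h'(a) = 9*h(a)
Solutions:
 h(a) = C1*exp(-9*a/5)


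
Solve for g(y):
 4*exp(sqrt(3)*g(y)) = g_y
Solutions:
 g(y) = sqrt(3)*(2*log(-1/(C1 + 4*y)) - log(3))/6


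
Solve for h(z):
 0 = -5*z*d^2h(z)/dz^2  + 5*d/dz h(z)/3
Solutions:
 h(z) = C1 + C2*z^(4/3)


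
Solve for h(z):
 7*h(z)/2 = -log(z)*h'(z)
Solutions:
 h(z) = C1*exp(-7*li(z)/2)


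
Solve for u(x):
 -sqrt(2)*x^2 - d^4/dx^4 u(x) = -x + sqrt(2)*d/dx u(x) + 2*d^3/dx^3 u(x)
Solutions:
 u(x) = C1 + C2*exp(x*(-4 + 4/(8 + 27*sqrt(2)/2 + sqrt(-256 + (16 + 27*sqrt(2))^2)/2)^(1/3) + (8 + 27*sqrt(2)/2 + sqrt(-256 + (16 + 27*sqrt(2))^2)/2)^(1/3))/6)*sin(sqrt(3)*x*(-(8 + 27*sqrt(2)/2 + sqrt(-256 + (16 + 27*sqrt(2))^2)/2)^(1/3) + 4/(8 + 27*sqrt(2)/2 + sqrt(-256 + (16 + 27*sqrt(2))^2)/2)^(1/3))/6) + C3*exp(x*(-4 + 4/(8 + 27*sqrt(2)/2 + sqrt(-256 + (16 + 27*sqrt(2))^2)/2)^(1/3) + (8 + 27*sqrt(2)/2 + sqrt(-256 + (16 + 27*sqrt(2))^2)/2)^(1/3))/6)*cos(sqrt(3)*x*(-(8 + 27*sqrt(2)/2 + sqrt(-256 + (16 + 27*sqrt(2))^2)/2)^(1/3) + 4/(8 + 27*sqrt(2)/2 + sqrt(-256 + (16 + 27*sqrt(2))^2)/2)^(1/3))/6) + C4*exp(-x*(4/(8 + 27*sqrt(2)/2 + sqrt(-256 + (16 + 27*sqrt(2))^2)/2)^(1/3) + 2 + (8 + 27*sqrt(2)/2 + sqrt(-256 + (16 + 27*sqrt(2))^2)/2)^(1/3))/3) - x^3/3 + sqrt(2)*x^2/4 + 2*sqrt(2)*x


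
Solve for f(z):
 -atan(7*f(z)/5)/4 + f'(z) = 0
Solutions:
 Integral(1/atan(7*_y/5), (_y, f(z))) = C1 + z/4


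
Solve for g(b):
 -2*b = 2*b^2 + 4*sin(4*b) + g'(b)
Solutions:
 g(b) = C1 - 2*b^3/3 - b^2 + cos(4*b)


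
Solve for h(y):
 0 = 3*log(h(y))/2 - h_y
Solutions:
 li(h(y)) = C1 + 3*y/2


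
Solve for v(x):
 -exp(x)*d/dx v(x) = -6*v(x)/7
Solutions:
 v(x) = C1*exp(-6*exp(-x)/7)


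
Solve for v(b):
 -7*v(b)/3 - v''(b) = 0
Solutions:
 v(b) = C1*sin(sqrt(21)*b/3) + C2*cos(sqrt(21)*b/3)


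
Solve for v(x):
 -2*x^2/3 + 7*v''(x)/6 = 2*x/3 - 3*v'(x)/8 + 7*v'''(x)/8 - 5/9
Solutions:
 v(x) = C1 + C2*exp(x*(14 - sqrt(385))/21) + C3*exp(x*(14 + sqrt(385))/21) + 16*x^3/27 - 376*x^2/81 + 26024*x/729


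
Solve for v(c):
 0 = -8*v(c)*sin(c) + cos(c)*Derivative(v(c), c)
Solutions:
 v(c) = C1/cos(c)^8


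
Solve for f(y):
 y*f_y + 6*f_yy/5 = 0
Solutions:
 f(y) = C1 + C2*erf(sqrt(15)*y/6)


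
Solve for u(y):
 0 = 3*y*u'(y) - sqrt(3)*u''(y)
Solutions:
 u(y) = C1 + C2*erfi(sqrt(2)*3^(1/4)*y/2)


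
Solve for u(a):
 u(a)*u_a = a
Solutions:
 u(a) = -sqrt(C1 + a^2)
 u(a) = sqrt(C1 + a^2)


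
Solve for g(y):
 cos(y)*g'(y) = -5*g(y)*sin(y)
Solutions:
 g(y) = C1*cos(y)^5


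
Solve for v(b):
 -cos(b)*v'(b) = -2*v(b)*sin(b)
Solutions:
 v(b) = C1/cos(b)^2


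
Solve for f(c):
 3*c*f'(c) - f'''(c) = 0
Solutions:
 f(c) = C1 + Integral(C2*airyai(3^(1/3)*c) + C3*airybi(3^(1/3)*c), c)


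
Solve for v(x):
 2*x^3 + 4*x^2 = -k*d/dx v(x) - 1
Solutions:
 v(x) = C1 - x^4/(2*k) - 4*x^3/(3*k) - x/k


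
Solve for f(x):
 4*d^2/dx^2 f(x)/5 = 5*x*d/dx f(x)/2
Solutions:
 f(x) = C1 + C2*erfi(5*x/4)


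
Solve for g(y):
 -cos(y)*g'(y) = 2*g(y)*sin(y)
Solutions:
 g(y) = C1*cos(y)^2


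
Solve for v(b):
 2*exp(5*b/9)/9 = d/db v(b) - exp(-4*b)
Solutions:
 v(b) = C1 + 2*exp(5*b/9)/5 - exp(-4*b)/4


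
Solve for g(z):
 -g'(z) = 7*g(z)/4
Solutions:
 g(z) = C1*exp(-7*z/4)


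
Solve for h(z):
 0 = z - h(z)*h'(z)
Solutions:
 h(z) = -sqrt(C1 + z^2)
 h(z) = sqrt(C1 + z^2)


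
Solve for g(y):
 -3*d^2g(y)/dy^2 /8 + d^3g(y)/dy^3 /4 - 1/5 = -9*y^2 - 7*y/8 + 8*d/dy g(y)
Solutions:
 g(y) = C1 + C2*exp(y*(3 - sqrt(521))/4) + C3*exp(y*(3 + sqrt(521))/4) + 3*y^3/8 + y^2/512 + 3697*y/81920


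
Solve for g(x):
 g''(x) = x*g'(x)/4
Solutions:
 g(x) = C1 + C2*erfi(sqrt(2)*x/4)


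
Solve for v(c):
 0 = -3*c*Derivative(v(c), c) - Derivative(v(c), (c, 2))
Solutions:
 v(c) = C1 + C2*erf(sqrt(6)*c/2)


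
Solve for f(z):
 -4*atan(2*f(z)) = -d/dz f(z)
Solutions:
 Integral(1/atan(2*_y), (_y, f(z))) = C1 + 4*z


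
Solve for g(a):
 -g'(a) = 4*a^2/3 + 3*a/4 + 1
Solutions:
 g(a) = C1 - 4*a^3/9 - 3*a^2/8 - a


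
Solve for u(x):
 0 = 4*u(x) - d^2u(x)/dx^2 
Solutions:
 u(x) = C1*exp(-2*x) + C2*exp(2*x)


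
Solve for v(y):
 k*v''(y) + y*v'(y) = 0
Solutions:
 v(y) = C1 + C2*sqrt(k)*erf(sqrt(2)*y*sqrt(1/k)/2)


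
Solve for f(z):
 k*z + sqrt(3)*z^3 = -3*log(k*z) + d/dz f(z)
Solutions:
 f(z) = C1 + k*z^2/2 + sqrt(3)*z^4/4 + 3*z*log(k*z) - 3*z


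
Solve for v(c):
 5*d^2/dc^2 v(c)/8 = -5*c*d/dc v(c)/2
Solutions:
 v(c) = C1 + C2*erf(sqrt(2)*c)


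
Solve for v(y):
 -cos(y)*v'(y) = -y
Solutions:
 v(y) = C1 + Integral(y/cos(y), y)


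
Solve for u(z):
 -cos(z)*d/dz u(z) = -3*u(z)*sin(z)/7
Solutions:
 u(z) = C1/cos(z)^(3/7)


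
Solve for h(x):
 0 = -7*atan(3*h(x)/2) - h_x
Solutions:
 Integral(1/atan(3*_y/2), (_y, h(x))) = C1 - 7*x


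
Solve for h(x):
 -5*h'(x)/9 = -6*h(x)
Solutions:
 h(x) = C1*exp(54*x/5)


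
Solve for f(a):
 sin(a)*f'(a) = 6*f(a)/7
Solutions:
 f(a) = C1*(cos(a) - 1)^(3/7)/(cos(a) + 1)^(3/7)


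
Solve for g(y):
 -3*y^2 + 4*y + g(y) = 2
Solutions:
 g(y) = 3*y^2 - 4*y + 2


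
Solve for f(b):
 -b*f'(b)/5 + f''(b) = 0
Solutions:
 f(b) = C1 + C2*erfi(sqrt(10)*b/10)


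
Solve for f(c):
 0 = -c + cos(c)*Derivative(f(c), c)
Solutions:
 f(c) = C1 + Integral(c/cos(c), c)


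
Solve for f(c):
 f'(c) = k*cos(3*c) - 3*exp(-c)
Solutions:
 f(c) = C1 + k*sin(3*c)/3 + 3*exp(-c)


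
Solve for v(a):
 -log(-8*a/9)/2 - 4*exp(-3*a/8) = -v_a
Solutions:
 v(a) = C1 + a*log(-a)/2 + a*(-log(3) - 1/2 + 3*log(2)/2) - 32*exp(-3*a/8)/3


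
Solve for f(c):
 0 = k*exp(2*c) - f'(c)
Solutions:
 f(c) = C1 + k*exp(2*c)/2


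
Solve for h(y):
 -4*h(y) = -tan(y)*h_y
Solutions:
 h(y) = C1*sin(y)^4


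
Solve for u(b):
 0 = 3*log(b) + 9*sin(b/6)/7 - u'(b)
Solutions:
 u(b) = C1 + 3*b*log(b) - 3*b - 54*cos(b/6)/7


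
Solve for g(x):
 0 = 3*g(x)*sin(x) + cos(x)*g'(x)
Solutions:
 g(x) = C1*cos(x)^3


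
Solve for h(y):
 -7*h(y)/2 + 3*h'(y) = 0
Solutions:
 h(y) = C1*exp(7*y/6)


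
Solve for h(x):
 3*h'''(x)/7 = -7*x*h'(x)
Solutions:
 h(x) = C1 + Integral(C2*airyai(-21^(2/3)*x/3) + C3*airybi(-21^(2/3)*x/3), x)


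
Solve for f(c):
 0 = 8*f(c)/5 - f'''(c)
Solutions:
 f(c) = C3*exp(2*5^(2/3)*c/5) + (C1*sin(sqrt(3)*5^(2/3)*c/5) + C2*cos(sqrt(3)*5^(2/3)*c/5))*exp(-5^(2/3)*c/5)


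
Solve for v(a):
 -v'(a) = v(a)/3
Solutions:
 v(a) = C1*exp(-a/3)


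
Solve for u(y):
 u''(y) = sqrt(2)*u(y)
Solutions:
 u(y) = C1*exp(-2^(1/4)*y) + C2*exp(2^(1/4)*y)


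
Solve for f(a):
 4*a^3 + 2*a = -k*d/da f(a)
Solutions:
 f(a) = C1 - a^4/k - a^2/k


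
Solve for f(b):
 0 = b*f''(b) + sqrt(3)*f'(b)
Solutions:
 f(b) = C1 + C2*b^(1 - sqrt(3))


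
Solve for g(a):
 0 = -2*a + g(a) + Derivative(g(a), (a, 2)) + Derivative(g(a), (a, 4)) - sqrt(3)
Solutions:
 g(a) = 2*a + (C1*sin(sqrt(3)*a/2) + C2*cos(sqrt(3)*a/2))*exp(-a/2) + (C3*sin(sqrt(3)*a/2) + C4*cos(sqrt(3)*a/2))*exp(a/2) + sqrt(3)


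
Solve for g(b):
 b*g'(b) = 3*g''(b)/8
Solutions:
 g(b) = C1 + C2*erfi(2*sqrt(3)*b/3)


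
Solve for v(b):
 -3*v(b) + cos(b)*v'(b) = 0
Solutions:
 v(b) = C1*(sin(b) + 1)^(3/2)/(sin(b) - 1)^(3/2)


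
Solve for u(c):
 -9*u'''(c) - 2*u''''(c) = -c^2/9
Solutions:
 u(c) = C1 + C2*c + C3*c^2 + C4*exp(-9*c/2) + c^5/4860 - c^4/4374 + 4*c^3/19683


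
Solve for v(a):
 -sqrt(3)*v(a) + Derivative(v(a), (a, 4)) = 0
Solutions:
 v(a) = C1*exp(-3^(1/8)*a) + C2*exp(3^(1/8)*a) + C3*sin(3^(1/8)*a) + C4*cos(3^(1/8)*a)


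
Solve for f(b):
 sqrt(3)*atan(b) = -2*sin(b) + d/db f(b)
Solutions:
 f(b) = C1 + sqrt(3)*(b*atan(b) - log(b^2 + 1)/2) - 2*cos(b)


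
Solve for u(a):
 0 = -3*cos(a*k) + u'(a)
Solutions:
 u(a) = C1 + 3*sin(a*k)/k


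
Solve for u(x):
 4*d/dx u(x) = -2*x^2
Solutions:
 u(x) = C1 - x^3/6


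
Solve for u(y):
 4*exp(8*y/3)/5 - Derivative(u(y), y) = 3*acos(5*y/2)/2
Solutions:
 u(y) = C1 - 3*y*acos(5*y/2)/2 + 3*sqrt(4 - 25*y^2)/10 + 3*exp(8*y/3)/10


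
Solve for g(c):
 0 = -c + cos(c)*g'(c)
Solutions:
 g(c) = C1 + Integral(c/cos(c), c)


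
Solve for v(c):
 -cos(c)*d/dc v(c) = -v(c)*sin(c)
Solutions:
 v(c) = C1/cos(c)


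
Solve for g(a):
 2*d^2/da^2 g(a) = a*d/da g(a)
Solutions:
 g(a) = C1 + C2*erfi(a/2)


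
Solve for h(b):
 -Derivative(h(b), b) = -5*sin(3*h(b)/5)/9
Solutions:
 -5*b/9 + 5*log(cos(3*h(b)/5) - 1)/6 - 5*log(cos(3*h(b)/5) + 1)/6 = C1


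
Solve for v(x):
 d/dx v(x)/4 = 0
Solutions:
 v(x) = C1


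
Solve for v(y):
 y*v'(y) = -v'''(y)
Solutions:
 v(y) = C1 + Integral(C2*airyai(-y) + C3*airybi(-y), y)


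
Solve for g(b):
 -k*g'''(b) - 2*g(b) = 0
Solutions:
 g(b) = C1*exp(2^(1/3)*b*(-1/k)^(1/3)) + C2*exp(2^(1/3)*b*(-1/k)^(1/3)*(-1 + sqrt(3)*I)/2) + C3*exp(-2^(1/3)*b*(-1/k)^(1/3)*(1 + sqrt(3)*I)/2)


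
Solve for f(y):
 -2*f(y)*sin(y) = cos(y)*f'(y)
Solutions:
 f(y) = C1*cos(y)^2


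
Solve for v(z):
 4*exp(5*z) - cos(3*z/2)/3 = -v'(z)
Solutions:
 v(z) = C1 - 4*exp(5*z)/5 + 2*sin(3*z/2)/9


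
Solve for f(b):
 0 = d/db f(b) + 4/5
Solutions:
 f(b) = C1 - 4*b/5


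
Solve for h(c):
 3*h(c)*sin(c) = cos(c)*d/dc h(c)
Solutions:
 h(c) = C1/cos(c)^3


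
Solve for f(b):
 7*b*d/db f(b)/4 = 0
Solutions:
 f(b) = C1


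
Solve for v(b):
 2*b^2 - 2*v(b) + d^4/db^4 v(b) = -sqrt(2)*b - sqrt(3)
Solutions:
 v(b) = C1*exp(-2^(1/4)*b) + C2*exp(2^(1/4)*b) + C3*sin(2^(1/4)*b) + C4*cos(2^(1/4)*b) + b^2 + sqrt(2)*b/2 + sqrt(3)/2


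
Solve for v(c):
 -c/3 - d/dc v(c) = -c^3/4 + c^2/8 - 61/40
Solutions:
 v(c) = C1 + c^4/16 - c^3/24 - c^2/6 + 61*c/40


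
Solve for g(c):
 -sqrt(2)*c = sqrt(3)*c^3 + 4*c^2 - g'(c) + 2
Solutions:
 g(c) = C1 + sqrt(3)*c^4/4 + 4*c^3/3 + sqrt(2)*c^2/2 + 2*c


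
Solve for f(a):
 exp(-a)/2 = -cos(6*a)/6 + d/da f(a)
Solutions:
 f(a) = C1 + sin(6*a)/36 - exp(-a)/2


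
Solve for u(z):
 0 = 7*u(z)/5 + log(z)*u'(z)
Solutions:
 u(z) = C1*exp(-7*li(z)/5)


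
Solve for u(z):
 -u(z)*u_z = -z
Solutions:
 u(z) = -sqrt(C1 + z^2)
 u(z) = sqrt(C1 + z^2)


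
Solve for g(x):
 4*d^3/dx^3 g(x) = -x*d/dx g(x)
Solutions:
 g(x) = C1 + Integral(C2*airyai(-2^(1/3)*x/2) + C3*airybi(-2^(1/3)*x/2), x)


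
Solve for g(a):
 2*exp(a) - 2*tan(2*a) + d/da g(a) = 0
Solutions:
 g(a) = C1 - 2*exp(a) - log(cos(2*a))


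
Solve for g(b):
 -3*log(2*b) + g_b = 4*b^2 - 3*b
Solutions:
 g(b) = C1 + 4*b^3/3 - 3*b^2/2 + 3*b*log(b) - 3*b + 3*b*log(2)


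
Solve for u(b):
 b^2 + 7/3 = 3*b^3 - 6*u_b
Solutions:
 u(b) = C1 + b^4/8 - b^3/18 - 7*b/18


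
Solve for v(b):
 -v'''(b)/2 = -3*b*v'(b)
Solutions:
 v(b) = C1 + Integral(C2*airyai(6^(1/3)*b) + C3*airybi(6^(1/3)*b), b)


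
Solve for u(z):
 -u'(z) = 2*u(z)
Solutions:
 u(z) = C1*exp(-2*z)


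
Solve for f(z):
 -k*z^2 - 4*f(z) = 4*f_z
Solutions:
 f(z) = C1*exp(-z) - k*z^2/4 + k*z/2 - k/2


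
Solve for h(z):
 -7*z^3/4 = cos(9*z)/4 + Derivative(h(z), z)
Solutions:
 h(z) = C1 - 7*z^4/16 - sin(9*z)/36


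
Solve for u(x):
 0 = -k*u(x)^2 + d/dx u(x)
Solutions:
 u(x) = -1/(C1 + k*x)


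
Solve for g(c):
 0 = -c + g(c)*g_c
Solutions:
 g(c) = -sqrt(C1 + c^2)
 g(c) = sqrt(C1 + c^2)


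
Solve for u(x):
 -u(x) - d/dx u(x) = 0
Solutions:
 u(x) = C1*exp(-x)


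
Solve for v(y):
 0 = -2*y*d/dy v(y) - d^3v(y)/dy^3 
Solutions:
 v(y) = C1 + Integral(C2*airyai(-2^(1/3)*y) + C3*airybi(-2^(1/3)*y), y)


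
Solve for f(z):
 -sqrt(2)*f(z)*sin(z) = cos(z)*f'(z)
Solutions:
 f(z) = C1*cos(z)^(sqrt(2))


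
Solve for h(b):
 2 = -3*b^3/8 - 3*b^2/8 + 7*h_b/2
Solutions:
 h(b) = C1 + 3*b^4/112 + b^3/28 + 4*b/7


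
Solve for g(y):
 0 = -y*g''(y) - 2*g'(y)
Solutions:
 g(y) = C1 + C2/y


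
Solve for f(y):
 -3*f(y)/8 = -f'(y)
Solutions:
 f(y) = C1*exp(3*y/8)


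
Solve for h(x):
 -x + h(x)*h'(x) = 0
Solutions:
 h(x) = -sqrt(C1 + x^2)
 h(x) = sqrt(C1 + x^2)


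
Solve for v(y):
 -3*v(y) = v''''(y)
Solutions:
 v(y) = (C1*sin(sqrt(2)*3^(1/4)*y/2) + C2*cos(sqrt(2)*3^(1/4)*y/2))*exp(-sqrt(2)*3^(1/4)*y/2) + (C3*sin(sqrt(2)*3^(1/4)*y/2) + C4*cos(sqrt(2)*3^(1/4)*y/2))*exp(sqrt(2)*3^(1/4)*y/2)


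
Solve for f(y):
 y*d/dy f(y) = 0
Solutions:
 f(y) = C1


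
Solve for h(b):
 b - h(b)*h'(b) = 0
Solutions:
 h(b) = -sqrt(C1 + b^2)
 h(b) = sqrt(C1 + b^2)


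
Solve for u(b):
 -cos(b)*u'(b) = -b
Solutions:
 u(b) = C1 + Integral(b/cos(b), b)


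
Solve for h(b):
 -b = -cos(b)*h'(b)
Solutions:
 h(b) = C1 + Integral(b/cos(b), b)


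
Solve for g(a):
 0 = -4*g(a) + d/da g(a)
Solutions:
 g(a) = C1*exp(4*a)


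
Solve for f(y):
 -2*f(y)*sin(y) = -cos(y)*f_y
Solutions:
 f(y) = C1/cos(y)^2


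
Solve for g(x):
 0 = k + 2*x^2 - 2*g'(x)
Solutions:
 g(x) = C1 + k*x/2 + x^3/3


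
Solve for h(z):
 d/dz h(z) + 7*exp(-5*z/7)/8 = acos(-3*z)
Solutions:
 h(z) = C1 + z*acos(-3*z) + sqrt(1 - 9*z^2)/3 + 49*exp(-5*z/7)/40


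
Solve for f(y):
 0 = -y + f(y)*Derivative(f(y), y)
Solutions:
 f(y) = -sqrt(C1 + y^2)
 f(y) = sqrt(C1 + y^2)


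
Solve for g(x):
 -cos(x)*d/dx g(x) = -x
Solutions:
 g(x) = C1 + Integral(x/cos(x), x)


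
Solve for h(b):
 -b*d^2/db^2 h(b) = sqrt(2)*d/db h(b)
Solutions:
 h(b) = C1 + C2*b^(1 - sqrt(2))


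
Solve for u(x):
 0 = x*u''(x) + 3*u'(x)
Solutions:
 u(x) = C1 + C2/x^2


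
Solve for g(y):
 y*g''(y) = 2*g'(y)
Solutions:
 g(y) = C1 + C2*y^3


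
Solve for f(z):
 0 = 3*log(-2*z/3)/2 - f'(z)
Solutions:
 f(z) = C1 + 3*z*log(-z)/2 + 3*z*(-log(3) - 1 + log(2))/2


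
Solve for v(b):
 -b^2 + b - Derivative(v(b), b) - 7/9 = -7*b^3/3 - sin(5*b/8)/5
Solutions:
 v(b) = C1 + 7*b^4/12 - b^3/3 + b^2/2 - 7*b/9 - 8*cos(5*b/8)/25


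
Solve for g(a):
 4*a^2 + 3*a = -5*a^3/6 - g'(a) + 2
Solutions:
 g(a) = C1 - 5*a^4/24 - 4*a^3/3 - 3*a^2/2 + 2*a


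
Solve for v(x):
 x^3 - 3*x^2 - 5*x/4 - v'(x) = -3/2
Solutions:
 v(x) = C1 + x^4/4 - x^3 - 5*x^2/8 + 3*x/2


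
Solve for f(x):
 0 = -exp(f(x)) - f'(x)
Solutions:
 f(x) = log(1/(C1 + x))


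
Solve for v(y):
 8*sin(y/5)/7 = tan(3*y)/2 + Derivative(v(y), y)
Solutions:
 v(y) = C1 + log(cos(3*y))/6 - 40*cos(y/5)/7


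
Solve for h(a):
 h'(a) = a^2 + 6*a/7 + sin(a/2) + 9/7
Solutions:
 h(a) = C1 + a^3/3 + 3*a^2/7 + 9*a/7 - 2*cos(a/2)


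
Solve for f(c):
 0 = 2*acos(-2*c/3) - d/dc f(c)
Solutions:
 f(c) = C1 + 2*c*acos(-2*c/3) + sqrt(9 - 4*c^2)


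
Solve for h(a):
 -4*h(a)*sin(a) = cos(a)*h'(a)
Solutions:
 h(a) = C1*cos(a)^4


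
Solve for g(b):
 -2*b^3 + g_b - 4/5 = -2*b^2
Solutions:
 g(b) = C1 + b^4/2 - 2*b^3/3 + 4*b/5


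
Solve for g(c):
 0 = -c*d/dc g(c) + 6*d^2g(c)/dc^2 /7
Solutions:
 g(c) = C1 + C2*erfi(sqrt(21)*c/6)


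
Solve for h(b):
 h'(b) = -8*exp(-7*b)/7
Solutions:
 h(b) = C1 + 8*exp(-7*b)/49


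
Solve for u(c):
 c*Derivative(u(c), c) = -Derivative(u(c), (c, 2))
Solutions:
 u(c) = C1 + C2*erf(sqrt(2)*c/2)


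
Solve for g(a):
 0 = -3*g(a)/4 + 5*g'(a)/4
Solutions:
 g(a) = C1*exp(3*a/5)


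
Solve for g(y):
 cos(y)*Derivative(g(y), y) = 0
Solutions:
 g(y) = C1


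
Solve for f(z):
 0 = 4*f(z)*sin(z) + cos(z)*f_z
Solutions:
 f(z) = C1*cos(z)^4


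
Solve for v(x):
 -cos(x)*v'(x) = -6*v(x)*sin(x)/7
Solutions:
 v(x) = C1/cos(x)^(6/7)


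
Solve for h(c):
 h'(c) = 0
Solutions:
 h(c) = C1


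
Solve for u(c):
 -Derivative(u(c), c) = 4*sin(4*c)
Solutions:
 u(c) = C1 + cos(4*c)


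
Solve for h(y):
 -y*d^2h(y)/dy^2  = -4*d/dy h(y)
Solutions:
 h(y) = C1 + C2*y^5


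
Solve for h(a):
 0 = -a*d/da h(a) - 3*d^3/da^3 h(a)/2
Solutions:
 h(a) = C1 + Integral(C2*airyai(-2^(1/3)*3^(2/3)*a/3) + C3*airybi(-2^(1/3)*3^(2/3)*a/3), a)


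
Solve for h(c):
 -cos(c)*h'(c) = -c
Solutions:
 h(c) = C1 + Integral(c/cos(c), c)


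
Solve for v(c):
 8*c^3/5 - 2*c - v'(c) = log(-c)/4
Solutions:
 v(c) = C1 + 2*c^4/5 - c^2 - c*log(-c)/4 + c/4


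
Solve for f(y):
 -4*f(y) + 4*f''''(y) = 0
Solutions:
 f(y) = C1*exp(-y) + C2*exp(y) + C3*sin(y) + C4*cos(y)


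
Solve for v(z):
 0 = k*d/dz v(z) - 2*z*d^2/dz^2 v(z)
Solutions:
 v(z) = C1 + z^(re(k)/2 + 1)*(C2*sin(log(z)*Abs(im(k))/2) + C3*cos(log(z)*im(k)/2))


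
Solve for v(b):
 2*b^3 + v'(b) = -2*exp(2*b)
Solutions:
 v(b) = C1 - b^4/2 - exp(2*b)


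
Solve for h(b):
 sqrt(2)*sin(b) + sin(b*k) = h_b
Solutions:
 h(b) = C1 - sqrt(2)*cos(b) - cos(b*k)/k


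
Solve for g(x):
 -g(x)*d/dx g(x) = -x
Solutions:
 g(x) = -sqrt(C1 + x^2)
 g(x) = sqrt(C1 + x^2)


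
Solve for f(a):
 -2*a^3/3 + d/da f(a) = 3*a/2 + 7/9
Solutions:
 f(a) = C1 + a^4/6 + 3*a^2/4 + 7*a/9


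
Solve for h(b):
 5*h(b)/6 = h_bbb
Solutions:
 h(b) = C3*exp(5^(1/3)*6^(2/3)*b/6) + (C1*sin(2^(2/3)*3^(1/6)*5^(1/3)*b/4) + C2*cos(2^(2/3)*3^(1/6)*5^(1/3)*b/4))*exp(-5^(1/3)*6^(2/3)*b/12)


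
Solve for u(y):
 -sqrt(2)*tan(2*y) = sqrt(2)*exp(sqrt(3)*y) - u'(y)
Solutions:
 u(y) = C1 + sqrt(6)*exp(sqrt(3)*y)/3 - sqrt(2)*log(cos(2*y))/2


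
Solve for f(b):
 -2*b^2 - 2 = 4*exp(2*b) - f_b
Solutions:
 f(b) = C1 + 2*b^3/3 + 2*b + 2*exp(2*b)


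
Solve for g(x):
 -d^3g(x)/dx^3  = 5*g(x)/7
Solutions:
 g(x) = C3*exp(-5^(1/3)*7^(2/3)*x/7) + (C1*sin(sqrt(3)*5^(1/3)*7^(2/3)*x/14) + C2*cos(sqrt(3)*5^(1/3)*7^(2/3)*x/14))*exp(5^(1/3)*7^(2/3)*x/14)


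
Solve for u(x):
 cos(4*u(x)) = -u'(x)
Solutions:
 u(x) = -asin((C1 + exp(8*x))/(C1 - exp(8*x)))/4 + pi/4
 u(x) = asin((C1 + exp(8*x))/(C1 - exp(8*x)))/4


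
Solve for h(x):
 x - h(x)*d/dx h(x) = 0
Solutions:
 h(x) = -sqrt(C1 + x^2)
 h(x) = sqrt(C1 + x^2)


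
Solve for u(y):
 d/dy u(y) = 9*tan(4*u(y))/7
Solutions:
 u(y) = -asin(C1*exp(36*y/7))/4 + pi/4
 u(y) = asin(C1*exp(36*y/7))/4


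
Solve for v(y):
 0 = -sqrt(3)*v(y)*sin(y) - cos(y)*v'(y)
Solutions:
 v(y) = C1*cos(y)^(sqrt(3))


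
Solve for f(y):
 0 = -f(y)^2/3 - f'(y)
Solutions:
 f(y) = 3/(C1 + y)


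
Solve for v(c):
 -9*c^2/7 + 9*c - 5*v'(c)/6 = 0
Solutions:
 v(c) = C1 - 18*c^3/35 + 27*c^2/5


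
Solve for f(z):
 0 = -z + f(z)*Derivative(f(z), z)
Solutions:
 f(z) = -sqrt(C1 + z^2)
 f(z) = sqrt(C1 + z^2)


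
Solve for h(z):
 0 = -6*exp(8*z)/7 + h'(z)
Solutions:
 h(z) = C1 + 3*exp(8*z)/28


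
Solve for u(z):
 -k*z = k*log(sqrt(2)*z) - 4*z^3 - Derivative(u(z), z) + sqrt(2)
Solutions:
 u(z) = C1 + k*z^2/2 + k*z*log(z) - k*z + k*z*log(2)/2 - z^4 + sqrt(2)*z


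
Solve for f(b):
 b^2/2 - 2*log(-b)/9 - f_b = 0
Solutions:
 f(b) = C1 + b^3/6 - 2*b*log(-b)/9 + 2*b/9


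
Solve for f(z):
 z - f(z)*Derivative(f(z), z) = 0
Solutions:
 f(z) = -sqrt(C1 + z^2)
 f(z) = sqrt(C1 + z^2)


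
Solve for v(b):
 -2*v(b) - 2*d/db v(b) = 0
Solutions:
 v(b) = C1*exp(-b)


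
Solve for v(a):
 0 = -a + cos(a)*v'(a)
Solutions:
 v(a) = C1 + Integral(a/cos(a), a)


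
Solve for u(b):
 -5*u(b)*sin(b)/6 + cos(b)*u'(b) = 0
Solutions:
 u(b) = C1/cos(b)^(5/6)


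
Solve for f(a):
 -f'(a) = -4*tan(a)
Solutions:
 f(a) = C1 - 4*log(cos(a))


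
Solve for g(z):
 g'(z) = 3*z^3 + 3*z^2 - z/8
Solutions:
 g(z) = C1 + 3*z^4/4 + z^3 - z^2/16


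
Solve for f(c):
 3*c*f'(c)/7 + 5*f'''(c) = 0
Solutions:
 f(c) = C1 + Integral(C2*airyai(-3^(1/3)*35^(2/3)*c/35) + C3*airybi(-3^(1/3)*35^(2/3)*c/35), c)


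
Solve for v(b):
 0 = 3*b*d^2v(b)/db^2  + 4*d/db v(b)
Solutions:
 v(b) = C1 + C2/b^(1/3)


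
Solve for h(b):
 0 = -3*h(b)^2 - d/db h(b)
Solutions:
 h(b) = 1/(C1 + 3*b)


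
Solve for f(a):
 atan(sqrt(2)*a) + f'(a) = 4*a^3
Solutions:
 f(a) = C1 + a^4 - a*atan(sqrt(2)*a) + sqrt(2)*log(2*a^2 + 1)/4


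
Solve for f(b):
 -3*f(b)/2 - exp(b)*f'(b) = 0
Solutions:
 f(b) = C1*exp(3*exp(-b)/2)


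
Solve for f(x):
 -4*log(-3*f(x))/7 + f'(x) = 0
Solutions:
 -7*Integral(1/(log(-_y) + log(3)), (_y, f(x)))/4 = C1 - x


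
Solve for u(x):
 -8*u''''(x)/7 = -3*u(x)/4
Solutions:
 u(x) = C1*exp(-2^(3/4)*21^(1/4)*x/4) + C2*exp(2^(3/4)*21^(1/4)*x/4) + C3*sin(2^(3/4)*21^(1/4)*x/4) + C4*cos(2^(3/4)*21^(1/4)*x/4)


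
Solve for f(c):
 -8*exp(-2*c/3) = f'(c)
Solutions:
 f(c) = C1 + 12*exp(-2*c/3)


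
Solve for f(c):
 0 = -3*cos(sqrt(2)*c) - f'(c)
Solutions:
 f(c) = C1 - 3*sqrt(2)*sin(sqrt(2)*c)/2


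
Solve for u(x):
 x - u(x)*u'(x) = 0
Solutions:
 u(x) = -sqrt(C1 + x^2)
 u(x) = sqrt(C1 + x^2)


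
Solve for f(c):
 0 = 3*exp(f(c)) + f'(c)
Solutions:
 f(c) = log(1/(C1 + 3*c))


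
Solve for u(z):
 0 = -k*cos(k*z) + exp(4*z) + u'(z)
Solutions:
 u(z) = C1 - exp(4*z)/4 + sin(k*z)


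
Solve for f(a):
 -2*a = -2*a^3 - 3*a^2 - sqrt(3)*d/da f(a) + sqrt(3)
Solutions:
 f(a) = C1 - sqrt(3)*a^4/6 - sqrt(3)*a^3/3 + sqrt(3)*a^2/3 + a


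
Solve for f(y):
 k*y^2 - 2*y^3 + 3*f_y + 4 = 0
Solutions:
 f(y) = C1 - k*y^3/9 + y^4/6 - 4*y/3


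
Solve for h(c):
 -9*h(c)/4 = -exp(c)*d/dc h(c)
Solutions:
 h(c) = C1*exp(-9*exp(-c)/4)


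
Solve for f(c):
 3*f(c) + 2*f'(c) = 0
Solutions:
 f(c) = C1*exp(-3*c/2)


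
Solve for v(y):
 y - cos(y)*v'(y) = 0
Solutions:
 v(y) = C1 + Integral(y/cos(y), y)


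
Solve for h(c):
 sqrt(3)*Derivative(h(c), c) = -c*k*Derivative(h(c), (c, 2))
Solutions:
 h(c) = C1 + c^(((re(k) - sqrt(3))*re(k) + im(k)^2)/(re(k)^2 + im(k)^2))*(C2*sin(sqrt(3)*log(c)*Abs(im(k))/(re(k)^2 + im(k)^2)) + C3*cos(sqrt(3)*log(c)*im(k)/(re(k)^2 + im(k)^2)))


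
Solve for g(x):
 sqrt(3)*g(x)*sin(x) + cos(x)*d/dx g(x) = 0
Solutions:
 g(x) = C1*cos(x)^(sqrt(3))


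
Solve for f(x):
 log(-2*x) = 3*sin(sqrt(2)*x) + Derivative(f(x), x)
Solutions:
 f(x) = C1 + x*log(-x) - x + x*log(2) + 3*sqrt(2)*cos(sqrt(2)*x)/2


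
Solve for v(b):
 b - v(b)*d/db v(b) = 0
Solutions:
 v(b) = -sqrt(C1 + b^2)
 v(b) = sqrt(C1 + b^2)


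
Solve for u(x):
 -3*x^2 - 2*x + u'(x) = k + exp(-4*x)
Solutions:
 u(x) = C1 + k*x + x^3 + x^2 - exp(-4*x)/4


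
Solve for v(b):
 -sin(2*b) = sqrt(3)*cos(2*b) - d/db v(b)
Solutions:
 v(b) = C1 - cos(2*b + pi/3)


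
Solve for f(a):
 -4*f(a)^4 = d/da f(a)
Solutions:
 f(a) = (-3^(2/3) - 3*3^(1/6)*I)*(1/(C1 + 4*a))^(1/3)/6
 f(a) = (-3^(2/3) + 3*3^(1/6)*I)*(1/(C1 + 4*a))^(1/3)/6
 f(a) = (1/(C1 + 12*a))^(1/3)


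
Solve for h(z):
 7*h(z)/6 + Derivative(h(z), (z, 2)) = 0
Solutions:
 h(z) = C1*sin(sqrt(42)*z/6) + C2*cos(sqrt(42)*z/6)


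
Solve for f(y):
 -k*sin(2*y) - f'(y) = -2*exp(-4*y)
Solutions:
 f(y) = C1 + k*cos(2*y)/2 - exp(-4*y)/2


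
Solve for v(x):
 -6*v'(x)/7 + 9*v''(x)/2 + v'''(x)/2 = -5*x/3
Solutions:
 v(x) = C1 + C2*exp(x*(-63 + sqrt(4305))/14) + C3*exp(-x*(63 + sqrt(4305))/14) + 35*x^2/36 + 245*x/24


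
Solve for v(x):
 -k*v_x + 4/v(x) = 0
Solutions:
 v(x) = -sqrt(C1 + 8*x/k)
 v(x) = sqrt(C1 + 8*x/k)


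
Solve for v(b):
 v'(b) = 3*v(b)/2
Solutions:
 v(b) = C1*exp(3*b/2)


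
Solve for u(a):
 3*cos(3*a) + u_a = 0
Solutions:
 u(a) = C1 - sin(3*a)


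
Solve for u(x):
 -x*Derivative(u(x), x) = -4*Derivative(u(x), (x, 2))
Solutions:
 u(x) = C1 + C2*erfi(sqrt(2)*x/4)


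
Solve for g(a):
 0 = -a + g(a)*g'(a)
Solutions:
 g(a) = -sqrt(C1 + a^2)
 g(a) = sqrt(C1 + a^2)


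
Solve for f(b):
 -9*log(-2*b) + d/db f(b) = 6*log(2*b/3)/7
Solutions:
 f(b) = C1 + 69*b*log(b)/7 + b*(-69/7 - 6*log(3)/7 + 69*log(2)/7 + 9*I*pi)


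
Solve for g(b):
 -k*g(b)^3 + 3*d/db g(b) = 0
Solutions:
 g(b) = -sqrt(6)*sqrt(-1/(C1 + b*k))/2
 g(b) = sqrt(6)*sqrt(-1/(C1 + b*k))/2


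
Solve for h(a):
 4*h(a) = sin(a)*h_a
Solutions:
 h(a) = C1*(cos(a)^2 - 2*cos(a) + 1)/(cos(a)^2 + 2*cos(a) + 1)


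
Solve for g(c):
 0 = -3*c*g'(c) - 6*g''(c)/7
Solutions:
 g(c) = C1 + C2*erf(sqrt(7)*c/2)


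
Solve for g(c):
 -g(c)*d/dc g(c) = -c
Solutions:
 g(c) = -sqrt(C1 + c^2)
 g(c) = sqrt(C1 + c^2)


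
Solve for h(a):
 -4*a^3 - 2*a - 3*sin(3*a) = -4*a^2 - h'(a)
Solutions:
 h(a) = C1 + a^4 - 4*a^3/3 + a^2 - cos(3*a)


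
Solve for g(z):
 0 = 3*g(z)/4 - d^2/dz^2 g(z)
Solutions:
 g(z) = C1*exp(-sqrt(3)*z/2) + C2*exp(sqrt(3)*z/2)


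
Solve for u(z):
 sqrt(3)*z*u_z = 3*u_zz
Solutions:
 u(z) = C1 + C2*erfi(sqrt(2)*3^(3/4)*z/6)


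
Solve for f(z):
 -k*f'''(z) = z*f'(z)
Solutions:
 f(z) = C1 + Integral(C2*airyai(z*(-1/k)^(1/3)) + C3*airybi(z*(-1/k)^(1/3)), z)


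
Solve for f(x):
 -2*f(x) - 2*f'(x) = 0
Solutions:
 f(x) = C1*exp(-x)


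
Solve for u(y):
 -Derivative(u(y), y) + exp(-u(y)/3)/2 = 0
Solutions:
 u(y) = 3*log(C1 + y/6)


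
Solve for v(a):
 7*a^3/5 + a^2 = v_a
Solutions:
 v(a) = C1 + 7*a^4/20 + a^3/3


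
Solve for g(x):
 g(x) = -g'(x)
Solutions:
 g(x) = C1*exp(-x)


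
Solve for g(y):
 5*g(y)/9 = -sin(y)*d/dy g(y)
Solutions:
 g(y) = C1*(cos(y) + 1)^(5/18)/(cos(y) - 1)^(5/18)


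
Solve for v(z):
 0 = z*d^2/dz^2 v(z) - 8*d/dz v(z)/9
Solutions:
 v(z) = C1 + C2*z^(17/9)


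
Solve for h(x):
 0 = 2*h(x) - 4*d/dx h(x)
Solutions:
 h(x) = C1*exp(x/2)


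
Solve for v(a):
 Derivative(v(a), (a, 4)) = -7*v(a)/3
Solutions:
 v(a) = (C1*sin(sqrt(2)*3^(3/4)*7^(1/4)*a/6) + C2*cos(sqrt(2)*3^(3/4)*7^(1/4)*a/6))*exp(-sqrt(2)*3^(3/4)*7^(1/4)*a/6) + (C3*sin(sqrt(2)*3^(3/4)*7^(1/4)*a/6) + C4*cos(sqrt(2)*3^(3/4)*7^(1/4)*a/6))*exp(sqrt(2)*3^(3/4)*7^(1/4)*a/6)


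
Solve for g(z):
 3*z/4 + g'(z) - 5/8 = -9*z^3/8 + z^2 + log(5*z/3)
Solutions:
 g(z) = C1 - 9*z^4/32 + z^3/3 - 3*z^2/8 + z*log(z) - 3*z/8 + z*log(5/3)


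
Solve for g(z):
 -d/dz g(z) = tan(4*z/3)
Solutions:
 g(z) = C1 + 3*log(cos(4*z/3))/4


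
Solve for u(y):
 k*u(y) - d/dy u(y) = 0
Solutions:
 u(y) = C1*exp(k*y)


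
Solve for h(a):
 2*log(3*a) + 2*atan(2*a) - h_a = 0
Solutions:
 h(a) = C1 + 2*a*log(a) + 2*a*atan(2*a) - 2*a + 2*a*log(3) - log(4*a^2 + 1)/2


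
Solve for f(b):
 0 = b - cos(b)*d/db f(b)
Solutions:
 f(b) = C1 + Integral(b/cos(b), b)


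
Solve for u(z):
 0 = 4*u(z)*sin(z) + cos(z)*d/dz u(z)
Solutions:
 u(z) = C1*cos(z)^4


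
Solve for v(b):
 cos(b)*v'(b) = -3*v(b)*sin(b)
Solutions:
 v(b) = C1*cos(b)^3


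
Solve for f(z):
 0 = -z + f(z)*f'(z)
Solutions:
 f(z) = -sqrt(C1 + z^2)
 f(z) = sqrt(C1 + z^2)


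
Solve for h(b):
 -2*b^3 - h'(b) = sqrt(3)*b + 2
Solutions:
 h(b) = C1 - b^4/2 - sqrt(3)*b^2/2 - 2*b


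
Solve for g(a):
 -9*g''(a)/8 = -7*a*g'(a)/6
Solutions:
 g(a) = C1 + C2*erfi(sqrt(42)*a/9)


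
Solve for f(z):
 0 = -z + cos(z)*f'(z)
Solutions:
 f(z) = C1 + Integral(z/cos(z), z)


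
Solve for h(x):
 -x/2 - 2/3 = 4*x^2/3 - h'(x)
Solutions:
 h(x) = C1 + 4*x^3/9 + x^2/4 + 2*x/3


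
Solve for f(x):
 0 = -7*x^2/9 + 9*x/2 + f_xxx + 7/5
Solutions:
 f(x) = C1 + C2*x + C3*x^2 + 7*x^5/540 - 3*x^4/16 - 7*x^3/30


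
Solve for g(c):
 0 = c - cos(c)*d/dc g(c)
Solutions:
 g(c) = C1 + Integral(c/cos(c), c)


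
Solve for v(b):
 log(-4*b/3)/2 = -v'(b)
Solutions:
 v(b) = C1 - b*log(-b)/2 + b*(-log(2) + 1/2 + log(3)/2)


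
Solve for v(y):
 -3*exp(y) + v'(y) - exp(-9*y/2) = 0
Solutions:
 v(y) = C1 + 3*exp(y) - 2*exp(-9*y/2)/9


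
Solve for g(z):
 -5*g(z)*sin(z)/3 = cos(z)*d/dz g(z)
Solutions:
 g(z) = C1*cos(z)^(5/3)


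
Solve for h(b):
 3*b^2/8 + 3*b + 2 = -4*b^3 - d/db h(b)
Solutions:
 h(b) = C1 - b^4 - b^3/8 - 3*b^2/2 - 2*b


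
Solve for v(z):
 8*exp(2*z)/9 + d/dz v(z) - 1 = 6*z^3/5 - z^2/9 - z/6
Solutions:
 v(z) = C1 + 3*z^4/10 - z^3/27 - z^2/12 + z - 4*exp(2*z)/9


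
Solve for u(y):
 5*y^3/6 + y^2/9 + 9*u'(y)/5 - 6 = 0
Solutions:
 u(y) = C1 - 25*y^4/216 - 5*y^3/243 + 10*y/3


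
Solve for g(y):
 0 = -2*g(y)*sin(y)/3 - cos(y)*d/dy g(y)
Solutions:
 g(y) = C1*cos(y)^(2/3)


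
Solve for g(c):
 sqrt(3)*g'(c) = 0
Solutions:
 g(c) = C1


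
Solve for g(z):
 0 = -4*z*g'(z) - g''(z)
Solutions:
 g(z) = C1 + C2*erf(sqrt(2)*z)


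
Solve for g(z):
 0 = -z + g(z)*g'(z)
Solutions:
 g(z) = -sqrt(C1 + z^2)
 g(z) = sqrt(C1 + z^2)


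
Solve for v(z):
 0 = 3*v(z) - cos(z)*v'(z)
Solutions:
 v(z) = C1*(sin(z) + 1)^(3/2)/(sin(z) - 1)^(3/2)


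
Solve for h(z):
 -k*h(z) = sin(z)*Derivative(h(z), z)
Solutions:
 h(z) = C1*exp(k*(-log(cos(z) - 1) + log(cos(z) + 1))/2)


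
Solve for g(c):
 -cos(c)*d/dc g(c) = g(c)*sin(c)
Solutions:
 g(c) = C1*cos(c)


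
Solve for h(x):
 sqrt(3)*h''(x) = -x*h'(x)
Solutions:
 h(x) = C1 + C2*erf(sqrt(2)*3^(3/4)*x/6)


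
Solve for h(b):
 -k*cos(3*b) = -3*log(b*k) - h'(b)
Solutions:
 h(b) = C1 - 3*b*log(b*k) + 3*b + k*sin(3*b)/3


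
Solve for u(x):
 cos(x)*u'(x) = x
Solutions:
 u(x) = C1 + Integral(x/cos(x), x)


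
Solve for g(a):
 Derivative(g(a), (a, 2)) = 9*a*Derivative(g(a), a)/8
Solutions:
 g(a) = C1 + C2*erfi(3*a/4)


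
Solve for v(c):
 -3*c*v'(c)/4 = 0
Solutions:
 v(c) = C1


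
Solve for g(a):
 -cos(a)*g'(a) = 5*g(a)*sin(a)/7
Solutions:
 g(a) = C1*cos(a)^(5/7)


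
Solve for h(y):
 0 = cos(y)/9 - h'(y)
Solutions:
 h(y) = C1 + sin(y)/9


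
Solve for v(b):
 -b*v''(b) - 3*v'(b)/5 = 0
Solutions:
 v(b) = C1 + C2*b^(2/5)


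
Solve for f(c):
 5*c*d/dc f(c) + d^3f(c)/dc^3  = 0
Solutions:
 f(c) = C1 + Integral(C2*airyai(-5^(1/3)*c) + C3*airybi(-5^(1/3)*c), c)


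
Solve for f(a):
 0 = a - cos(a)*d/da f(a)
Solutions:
 f(a) = C1 + Integral(a/cos(a), a)


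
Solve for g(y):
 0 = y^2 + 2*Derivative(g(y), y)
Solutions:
 g(y) = C1 - y^3/6


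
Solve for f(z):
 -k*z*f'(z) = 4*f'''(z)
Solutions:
 f(z) = C1 + Integral(C2*airyai(2^(1/3)*z*(-k)^(1/3)/2) + C3*airybi(2^(1/3)*z*(-k)^(1/3)/2), z)


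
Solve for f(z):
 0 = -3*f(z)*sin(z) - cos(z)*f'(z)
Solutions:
 f(z) = C1*cos(z)^3


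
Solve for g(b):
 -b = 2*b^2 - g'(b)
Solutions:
 g(b) = C1 + 2*b^3/3 + b^2/2


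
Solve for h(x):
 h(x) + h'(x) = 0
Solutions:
 h(x) = C1*exp(-x)


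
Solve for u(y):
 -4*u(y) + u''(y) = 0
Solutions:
 u(y) = C1*exp(-2*y) + C2*exp(2*y)


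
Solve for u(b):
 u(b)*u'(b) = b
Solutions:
 u(b) = -sqrt(C1 + b^2)
 u(b) = sqrt(C1 + b^2)


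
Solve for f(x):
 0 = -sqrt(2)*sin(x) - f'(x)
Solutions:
 f(x) = C1 + sqrt(2)*cos(x)


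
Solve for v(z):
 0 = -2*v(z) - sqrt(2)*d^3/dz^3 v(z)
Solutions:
 v(z) = C3*exp(-2^(1/6)*z) + (C1*sin(2^(1/6)*sqrt(3)*z/2) + C2*cos(2^(1/6)*sqrt(3)*z/2))*exp(2^(1/6)*z/2)


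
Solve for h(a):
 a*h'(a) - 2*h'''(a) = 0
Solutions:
 h(a) = C1 + Integral(C2*airyai(2^(2/3)*a/2) + C3*airybi(2^(2/3)*a/2), a)
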